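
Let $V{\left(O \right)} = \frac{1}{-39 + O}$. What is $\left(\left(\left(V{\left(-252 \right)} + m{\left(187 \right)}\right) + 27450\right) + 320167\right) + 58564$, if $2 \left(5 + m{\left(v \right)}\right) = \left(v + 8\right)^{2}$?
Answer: $\frac{247459705}{582} \approx 4.2519 \cdot 10^{5}$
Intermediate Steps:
$m{\left(v \right)} = -5 + \frac{\left(8 + v\right)^{2}}{2}$ ($m{\left(v \right)} = -5 + \frac{\left(v + 8\right)^{2}}{2} = -5 + \frac{\left(8 + v\right)^{2}}{2}$)
$\left(\left(\left(V{\left(-252 \right)} + m{\left(187 \right)}\right) + 27450\right) + 320167\right) + 58564 = \left(\left(\left(\frac{1}{-39 - 252} - \left(5 - \frac{\left(8 + 187\right)^{2}}{2}\right)\right) + 27450\right) + 320167\right) + 58564 = \left(\left(\left(\frac{1}{-291} - \left(5 - \frac{195^{2}}{2}\right)\right) + 27450\right) + 320167\right) + 58564 = \left(\left(\left(- \frac{1}{291} + \left(-5 + \frac{1}{2} \cdot 38025\right)\right) + 27450\right) + 320167\right) + 58564 = \left(\left(\left(- \frac{1}{291} + \left(-5 + \frac{38025}{2}\right)\right) + 27450\right) + 320167\right) + 58564 = \left(\left(\left(- \frac{1}{291} + \frac{38015}{2}\right) + 27450\right) + 320167\right) + 58564 = \left(\left(\frac{11062363}{582} + 27450\right) + 320167\right) + 58564 = \left(\frac{27038263}{582} + 320167\right) + 58564 = \frac{213375457}{582} + 58564 = \frac{247459705}{582}$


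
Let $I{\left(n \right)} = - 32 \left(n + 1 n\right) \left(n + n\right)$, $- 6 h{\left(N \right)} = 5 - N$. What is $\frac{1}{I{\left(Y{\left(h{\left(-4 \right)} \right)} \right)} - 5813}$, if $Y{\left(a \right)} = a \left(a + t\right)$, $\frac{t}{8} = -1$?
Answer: $- \frac{1}{31805} \approx -3.1442 \cdot 10^{-5}$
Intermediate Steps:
$t = -8$ ($t = 8 \left(-1\right) = -8$)
$h{\left(N \right)} = - \frac{5}{6} + \frac{N}{6}$ ($h{\left(N \right)} = - \frac{5 - N}{6} = - \frac{5}{6} + \frac{N}{6}$)
$Y{\left(a \right)} = a \left(-8 + a\right)$ ($Y{\left(a \right)} = a \left(a - 8\right) = a \left(-8 + a\right)$)
$I{\left(n \right)} = - 128 n^{2}$ ($I{\left(n \right)} = - 32 \left(n + n\right) 2 n = - 32 \cdot 2 n 2 n = - 32 \cdot 4 n^{2} = - 128 n^{2}$)
$\frac{1}{I{\left(Y{\left(h{\left(-4 \right)} \right)} \right)} - 5813} = \frac{1}{- 128 \left(\left(- \frac{5}{6} + \frac{1}{6} \left(-4\right)\right) \left(-8 + \left(- \frac{5}{6} + \frac{1}{6} \left(-4\right)\right)\right)\right)^{2} - 5813} = \frac{1}{- 128 \left(\left(- \frac{5}{6} - \frac{2}{3}\right) \left(-8 - \frac{3}{2}\right)\right)^{2} - 5813} = \frac{1}{- 128 \left(- \frac{3 \left(-8 - \frac{3}{2}\right)}{2}\right)^{2} - 5813} = \frac{1}{- 128 \left(\left(- \frac{3}{2}\right) \left(- \frac{19}{2}\right)\right)^{2} - 5813} = \frac{1}{- 128 \left(\frac{57}{4}\right)^{2} - 5813} = \frac{1}{\left(-128\right) \frac{3249}{16} - 5813} = \frac{1}{-25992 - 5813} = \frac{1}{-31805} = - \frac{1}{31805}$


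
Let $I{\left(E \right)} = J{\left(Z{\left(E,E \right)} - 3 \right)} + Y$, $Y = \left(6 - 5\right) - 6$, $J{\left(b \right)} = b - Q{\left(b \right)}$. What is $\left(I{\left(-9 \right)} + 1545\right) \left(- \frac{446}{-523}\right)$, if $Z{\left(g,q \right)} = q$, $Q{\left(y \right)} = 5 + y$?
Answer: $\frac{684610}{523} \approx 1309.0$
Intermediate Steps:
$J{\left(b \right)} = -5$ ($J{\left(b \right)} = b - \left(5 + b\right) = -5$)
$Y = -5$ ($Y = 1 - 6 = -5$)
$I{\left(E \right)} = -10$ ($I{\left(E \right)} = -5 - 5 = -10$)
$\left(I{\left(-9 \right)} + 1545\right) \left(- \frac{446}{-523}\right) = \left(-10 + 1545\right) \left(- \frac{446}{-523}\right) = 1535 \left(\left(-446\right) \left(- \frac{1}{523}\right)\right) = 1535 \cdot \frac{446}{523} = \frac{684610}{523}$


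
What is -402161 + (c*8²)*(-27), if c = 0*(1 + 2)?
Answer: -402161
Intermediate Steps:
c = 0 (c = 0*3 = 0)
-402161 + (c*8²)*(-27) = -402161 + (0*8²)*(-27) = -402161 + (0*64)*(-27) = -402161 + 0*(-27) = -402161 + 0 = -402161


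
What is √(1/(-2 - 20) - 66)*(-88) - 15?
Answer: -15 - 4*I*√31966 ≈ -15.0 - 715.16*I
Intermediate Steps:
√(1/(-2 - 20) - 66)*(-88) - 15 = √(1/(-22) - 66)*(-88) - 15 = √(-1/22 - 66)*(-88) - 15 = √(-1453/22)*(-88) - 15 = (I*√31966/22)*(-88) - 15 = -4*I*√31966 - 15 = -15 - 4*I*√31966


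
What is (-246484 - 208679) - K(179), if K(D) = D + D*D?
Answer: -487383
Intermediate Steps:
K(D) = D + D²
(-246484 - 208679) - K(179) = (-246484 - 208679) - 179*(1 + 179) = -455163 - 179*180 = -455163 - 1*32220 = -455163 - 32220 = -487383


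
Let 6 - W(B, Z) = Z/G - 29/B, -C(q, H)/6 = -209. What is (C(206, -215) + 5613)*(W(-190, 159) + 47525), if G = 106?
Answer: 31006482696/95 ≈ 3.2638e+8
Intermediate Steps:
C(q, H) = 1254 (C(q, H) = -6*(-209) = 1254)
W(B, Z) = 6 + 29/B - Z/106 (W(B, Z) = 6 - (Z/106 - 29/B) = 6 - (-29/B + Z/106) = 6 + (29/B - Z/106) = 6 + 29/B - Z/106)
(C(206, -215) + 5613)*(W(-190, 159) + 47525) = (1254 + 5613)*((6 + 29/(-190) - 1/106*159) + 47525) = 6867*((6 + 29*(-1/190) - 3/2) + 47525) = 6867*((6 - 29/190 - 3/2) + 47525) = 6867*(413/95 + 47525) = 6867*(4515288/95) = 31006482696/95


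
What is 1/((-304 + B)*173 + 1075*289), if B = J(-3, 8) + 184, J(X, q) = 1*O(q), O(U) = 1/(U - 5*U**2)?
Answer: 312/90453307 ≈ 3.4493e-6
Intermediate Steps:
J(X, q) = -1/(q*(-1 + 5*q)) (J(X, q) = 1*(-1/(q*(-1 + 5*q))) = -1/(q*(-1 + 5*q)))
B = 57407/312 (B = -1/(8*(-1 + 5*8)) + 184 = -1*1/8/(-1 + 40) + 184 = -1*1/8/39 + 184 = -1*1/8*1/39 + 184 = -1/312 + 184 = 57407/312 ≈ 184.00)
1/((-304 + B)*173 + 1075*289) = 1/((-304 + 57407/312)*173 + 1075*289) = 1/(-37441/312*173 + 310675) = 1/(-6477293/312 + 310675) = 1/(90453307/312) = 312/90453307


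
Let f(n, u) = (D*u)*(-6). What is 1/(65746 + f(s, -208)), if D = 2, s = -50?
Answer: 1/68242 ≈ 1.4654e-5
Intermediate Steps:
f(n, u) = -12*u (f(n, u) = (2*u)*(-6) = -12*u)
1/(65746 + f(s, -208)) = 1/(65746 - 12*(-208)) = 1/(65746 + 2496) = 1/68242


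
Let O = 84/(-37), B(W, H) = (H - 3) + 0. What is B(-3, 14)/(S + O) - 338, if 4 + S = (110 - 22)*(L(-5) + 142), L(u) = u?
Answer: -150693513/445840 ≈ -338.00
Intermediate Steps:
B(W, H) = -3 + H (B(W, H) = (-3 + H) + 0 = -3 + H)
S = 12052 (S = -4 + (110 - 22)*(-5 + 142) = -4 + 88*137 = -4 + 12056 = 12052)
O = -84/37 (O = 84*(-1/37) = -84/37 ≈ -2.2703)
B(-3, 14)/(S + O) - 338 = (-3 + 14)/(12052 - 84/37) - 338 = 11/(445840/37) - 338 = (37/445840)*11 - 338 = 407/445840 - 338 = -150693513/445840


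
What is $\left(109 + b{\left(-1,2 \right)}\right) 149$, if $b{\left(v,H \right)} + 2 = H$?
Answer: $16241$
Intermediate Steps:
$b{\left(v,H \right)} = -2 + H$
$\left(109 + b{\left(-1,2 \right)}\right) 149 = \left(109 + \left(-2 + 2\right)\right) 149 = \left(109 + 0\right) 149 = 109 \cdot 149 = 16241$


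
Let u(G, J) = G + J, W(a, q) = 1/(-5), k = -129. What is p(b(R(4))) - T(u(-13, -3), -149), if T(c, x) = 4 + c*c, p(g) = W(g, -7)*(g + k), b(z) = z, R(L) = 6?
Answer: -1177/5 ≈ -235.40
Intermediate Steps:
W(a, q) = -1/5
p(g) = 129/5 - g/5 (p(g) = -(g - 129)/5 = -(-129 + g)/5 = 129/5 - g/5)
T(c, x) = 4 + c**2
p(b(R(4))) - T(u(-13, -3), -149) = (129/5 - 1/5*6) - (4 + (-13 - 3)**2) = (129/5 - 6/5) - (4 + (-16)**2) = 123/5 - (4 + 256) = 123/5 - 1*260 = 123/5 - 260 = -1177/5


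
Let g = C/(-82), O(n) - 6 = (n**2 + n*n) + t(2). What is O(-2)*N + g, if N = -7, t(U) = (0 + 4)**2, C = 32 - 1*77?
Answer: -17175/82 ≈ -209.45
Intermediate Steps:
C = -45 (C = 32 - 77 = -45)
t(U) = 16 (t(U) = 4**2 = 16)
O(n) = 22 + 2*n**2 (O(n) = 6 + ((n**2 + n*n) + 16) = 6 + ((n**2 + n**2) + 16) = 6 + (2*n**2 + 16) = 6 + (16 + 2*n**2) = 22 + 2*n**2)
g = 45/82 (g = -45/(-82) = -45*(-1/82) = 45/82 ≈ 0.54878)
O(-2)*N + g = (22 + 2*(-2)**2)*(-7) + 45/82 = (22 + 2*4)*(-7) + 45/82 = (22 + 8)*(-7) + 45/82 = 30*(-7) + 45/82 = -210 + 45/82 = -17175/82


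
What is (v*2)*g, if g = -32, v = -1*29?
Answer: 1856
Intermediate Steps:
v = -29
(v*2)*g = -29*2*(-32) = -58*(-32) = 1856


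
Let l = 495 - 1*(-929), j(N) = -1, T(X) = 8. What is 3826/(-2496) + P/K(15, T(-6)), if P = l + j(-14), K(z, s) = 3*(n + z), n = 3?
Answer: 278767/11232 ≈ 24.819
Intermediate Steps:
K(z, s) = 9 + 3*z (K(z, s) = 3*(3 + z) = 9 + 3*z)
l = 1424 (l = 495 + 929 = 1424)
P = 1423 (P = 1424 - 1 = 1423)
3826/(-2496) + P/K(15, T(-6)) = 3826/(-2496) + 1423/(9 + 3*15) = 3826*(-1/2496) + 1423/(9 + 45) = -1913/1248 + 1423/54 = 278767/11232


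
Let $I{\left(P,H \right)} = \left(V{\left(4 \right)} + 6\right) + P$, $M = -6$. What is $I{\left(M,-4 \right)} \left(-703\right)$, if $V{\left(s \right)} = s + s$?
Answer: $-5624$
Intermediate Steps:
$V{\left(s \right)} = 2 s$
$I{\left(P,H \right)} = 14 + P$ ($I{\left(P,H \right)} = \left(2 \cdot 4 + 6\right) + P = \left(8 + 6\right) + P = 14 + P$)
$I{\left(M,-4 \right)} \left(-703\right) = \left(14 - 6\right) \left(-703\right) = 8 \left(-703\right) = -5624$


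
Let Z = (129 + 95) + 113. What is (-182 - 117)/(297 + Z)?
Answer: -299/634 ≈ -0.47161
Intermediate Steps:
Z = 337 (Z = 224 + 113 = 337)
(-182 - 117)/(297 + Z) = (-182 - 117)/(297 + 337) = -299/634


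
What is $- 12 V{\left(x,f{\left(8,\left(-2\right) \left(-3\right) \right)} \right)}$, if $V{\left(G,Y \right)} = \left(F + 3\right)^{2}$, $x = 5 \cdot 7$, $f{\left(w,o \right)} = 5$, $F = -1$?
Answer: $-48$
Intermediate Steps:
$x = 35$
$V{\left(G,Y \right)} = 4$ ($V{\left(G,Y \right)} = \left(-1 + 3\right)^{2} = 2^{2} = 4$)
$- 12 V{\left(x,f{\left(8,\left(-2\right) \left(-3\right) \right)} \right)} = \left(-12\right) 4 = -48$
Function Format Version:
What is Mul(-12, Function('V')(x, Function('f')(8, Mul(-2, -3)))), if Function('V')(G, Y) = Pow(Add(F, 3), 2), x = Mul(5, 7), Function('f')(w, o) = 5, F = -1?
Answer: -48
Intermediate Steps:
x = 35
Function('V')(G, Y) = 4 (Function('V')(G, Y) = Pow(Add(-1, 3), 2) = Pow(2, 2) = 4)
Mul(-12, Function('V')(x, Function('f')(8, Mul(-2, -3)))) = Mul(-12, 4) = -48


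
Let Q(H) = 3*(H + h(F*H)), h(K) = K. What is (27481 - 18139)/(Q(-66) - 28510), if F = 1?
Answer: -4671/14453 ≈ -0.32319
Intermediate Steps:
Q(H) = 6*H (Q(H) = 3*(H + 1*H) = 3*(H + H) = 3*(2*H) = 6*H)
(27481 - 18139)/(Q(-66) - 28510) = (27481 - 18139)/(6*(-66) - 28510) = 9342/(-396 - 28510) = 9342/(-28906) = 9342*(-1/28906) = -4671/14453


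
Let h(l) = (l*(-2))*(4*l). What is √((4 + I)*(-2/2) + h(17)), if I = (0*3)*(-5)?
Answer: 2*I*√579 ≈ 48.125*I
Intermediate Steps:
I = 0 (I = 0*(-5) = 0)
h(l) = -8*l² (h(l) = (-2*l)*(4*l) = -8*l²)
√((4 + I)*(-2/2) + h(17)) = √((4 + 0)*(-2/2) - 8*17²) = √(4*(-2*½) - 8*289) = √(4*(-1) - 2312) = √(-4 - 2312) = √(-2316) = 2*I*√579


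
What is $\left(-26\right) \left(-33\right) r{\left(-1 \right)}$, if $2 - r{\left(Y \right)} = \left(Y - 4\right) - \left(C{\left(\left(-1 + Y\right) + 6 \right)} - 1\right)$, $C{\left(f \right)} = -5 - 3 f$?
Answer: $-9438$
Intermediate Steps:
$r{\left(Y \right)} = -15 - 4 Y$ ($r{\left(Y \right)} = 2 - \left(\left(Y - 4\right) - \left(\left(-5 - 3 \left(\left(-1 + Y\right) + 6\right)\right) - 1\right)\right) = 2 - \left(\left(-4 + Y\right) - \left(\left(-5 - 3 \left(5 + Y\right)\right) - 1\right)\right) = 2 - \left(\left(-4 + Y\right) - \left(\left(-5 - \left(15 + 3 Y\right)\right) - 1\right)\right) = 2 - \left(\left(-4 + Y\right) - \left(\left(-20 - 3 Y\right) - 1\right)\right) = 2 - \left(\left(-4 + Y\right) - \left(-21 - 3 Y\right)\right) = 2 - \left(\left(-4 + Y\right) + \left(21 + 3 Y\right)\right) = 2 - \left(17 + 4 Y\right) = -15 - 4 Y$)
$\left(-26\right) \left(-33\right) r{\left(-1 \right)} = \left(-26\right) \left(-33\right) \left(-15 - -4\right) = 858 \left(-15 + 4\right) = 858 \left(-11\right) = -9438$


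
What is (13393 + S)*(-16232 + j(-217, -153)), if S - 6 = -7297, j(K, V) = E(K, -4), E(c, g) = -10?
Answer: -99108684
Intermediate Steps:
j(K, V) = -10
S = -7291 (S = 6 - 7297 = -7291)
(13393 + S)*(-16232 + j(-217, -153)) = (13393 - 7291)*(-16232 - 10) = 6102*(-16242) = -99108684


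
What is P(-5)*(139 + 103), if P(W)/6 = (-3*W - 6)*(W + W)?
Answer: -130680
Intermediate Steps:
P(W) = 12*W*(-6 - 3*W) (P(W) = 6*((-3*W - 6)*(W + W)) = 6*((-6 - 3*W)*(2*W)) = 6*(2*W*(-6 - 3*W)) = 12*W*(-6 - 3*W))
P(-5)*(139 + 103) = (-36*(-5)*(2 - 5))*(139 + 103) = -36*(-5)*(-3)*242 = -540*242 = -130680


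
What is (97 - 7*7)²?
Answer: 2304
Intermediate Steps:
(97 - 7*7)² = (97 - 49)² = 48² = 2304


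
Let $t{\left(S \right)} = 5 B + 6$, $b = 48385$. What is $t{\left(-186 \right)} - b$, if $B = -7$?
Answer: $-48414$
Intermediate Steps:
$t{\left(S \right)} = -29$ ($t{\left(S \right)} = 5 \left(-7\right) + 6 = -35 + 6 = -29$)
$t{\left(-186 \right)} - b = -29 - 48385 = -48414$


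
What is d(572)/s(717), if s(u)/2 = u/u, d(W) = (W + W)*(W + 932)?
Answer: 860288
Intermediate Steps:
d(W) = 2*W*(932 + W) (d(W) = (2*W)*(932 + W) = 2*W*(932 + W))
s(u) = 2 (s(u) = 2*(u/u) = 2*1 = 2)
d(572)/s(717) = (2*572*(932 + 572))/2 = (2*572*1504)*(½) = 1720576*(½) = 860288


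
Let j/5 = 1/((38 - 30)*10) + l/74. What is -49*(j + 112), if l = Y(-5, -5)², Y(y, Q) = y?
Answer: -3299709/592 ≈ -5573.8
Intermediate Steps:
l = 25 (l = (-5)² = 25)
j = 1037/592 (j = 5*(1/((38 - 30)*10) + 25/74) = 5*((⅒)/8 + 25*(1/74)) = 5*((⅛)*(⅒) + 25/74) = 5*(1/80 + 25/74) = 5*(1037/2960) = 1037/592 ≈ 1.7517)
-49*(j + 112) = -49*(1037/592 + 112) = -49*67341/592 = -3299709/592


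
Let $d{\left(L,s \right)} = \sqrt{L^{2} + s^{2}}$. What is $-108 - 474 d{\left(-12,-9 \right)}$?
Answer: $-7218$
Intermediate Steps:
$-108 - 474 d{\left(-12,-9 \right)} = -108 - 474 \sqrt{\left(-12\right)^{2} + \left(-9\right)^{2}} = -108 - 474 \sqrt{144 + 81} = -108 - 474 \sqrt{225} = -108 - 7110 = -7218$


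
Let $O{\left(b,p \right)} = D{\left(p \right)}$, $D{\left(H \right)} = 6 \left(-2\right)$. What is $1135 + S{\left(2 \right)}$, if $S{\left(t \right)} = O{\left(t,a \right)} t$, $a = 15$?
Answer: $1111$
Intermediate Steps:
$D{\left(H \right)} = -12$
$O{\left(b,p \right)} = -12$
$S{\left(t \right)} = - 12 t$
$1135 + S{\left(2 \right)} = 1135 - 24 = 1111$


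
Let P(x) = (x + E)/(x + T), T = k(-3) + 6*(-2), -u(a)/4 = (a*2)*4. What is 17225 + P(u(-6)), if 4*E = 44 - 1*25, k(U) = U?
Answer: 12196087/708 ≈ 17226.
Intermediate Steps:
E = 19/4 (E = (44 - 1*25)/4 = (44 - 25)/4 = (¼)*19 = 19/4 ≈ 4.7500)
u(a) = -32*a (u(a) = -4*a*2*4 = -4*2*a*4 = -32*a)
T = -15 (T = -3 + 6*(-2) = -3 - 12 = -15)
P(x) = (19/4 + x)/(-15 + x) (P(x) = (x + 19/4)/(x - 15) = (19/4 + x)/(-15 + x))
17225 + P(u(-6)) = 17225 + (19/4 - 32*(-6))/(-15 - 32*(-6)) = 17225 + (19/4 + 192)/(-15 + 192) = 17225 + (787/4)/177 = 17225 + (1/177)*(787/4) = 17225 + 787/708 = 12196087/708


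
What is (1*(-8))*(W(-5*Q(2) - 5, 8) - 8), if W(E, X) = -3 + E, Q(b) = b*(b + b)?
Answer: 448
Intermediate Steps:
Q(b) = 2*b**2 (Q(b) = b*(2*b) = 2*b**2)
(1*(-8))*(W(-5*Q(2) - 5, 8) - 8) = (1*(-8))*((-3 + (-10*2**2 - 5)) - 8) = -8*((-3 + (-10*4 - 5)) - 8) = -8*((-3 + (-5*8 - 5)) - 8) = -8*((-3 + (-40 - 5)) - 8) = -8*((-3 - 45) - 8) = -8*(-48 - 8) = -8*(-56) = 448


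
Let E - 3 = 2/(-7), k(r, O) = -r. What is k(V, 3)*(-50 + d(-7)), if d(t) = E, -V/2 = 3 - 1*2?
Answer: -662/7 ≈ -94.571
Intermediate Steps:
V = -2 (V = -2*(3 - 1*2) = -2*(3 - 2) = -2*1 = -2)
E = 19/7 (E = 3 + 2/(-7) = 3 + 2*(-1/7) = 3 - 2/7 = 19/7 ≈ 2.7143)
d(t) = 19/7
k(V, 3)*(-50 + d(-7)) = (-1*(-2))*(-50 + 19/7) = 2*(-331/7) = -662/7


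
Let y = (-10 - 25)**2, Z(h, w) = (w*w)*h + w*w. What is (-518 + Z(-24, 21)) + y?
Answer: -9436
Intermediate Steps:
Z(h, w) = w**2 + h*w**2 (Z(h, w) = w**2*h + w**2 = h*w**2 + w**2 = w**2 + h*w**2)
y = 1225 (y = (-35)**2 = 1225)
(-518 + Z(-24, 21)) + y = (-518 + 21**2*(1 - 24)) + 1225 = (-518 + 441*(-23)) + 1225 = (-518 - 10143) + 1225 = -10661 + 1225 = -9436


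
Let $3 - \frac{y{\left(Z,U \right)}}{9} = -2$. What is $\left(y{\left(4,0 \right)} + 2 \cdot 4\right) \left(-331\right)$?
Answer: $-17543$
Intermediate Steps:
$y{\left(Z,U \right)} = 45$ ($y{\left(Z,U \right)} = 27 - -18 = 27 + 18 = 45$)
$\left(y{\left(4,0 \right)} + 2 \cdot 4\right) \left(-331\right) = \left(45 + 2 \cdot 4\right) \left(-331\right) = \left(45 + 8\right) \left(-331\right) = 53 \left(-331\right) = -17543$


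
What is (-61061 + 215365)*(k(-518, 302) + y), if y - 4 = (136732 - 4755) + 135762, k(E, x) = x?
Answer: 41360415680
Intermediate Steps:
y = 267743 (y = 4 + ((136732 - 4755) + 135762) = 4 + (131977 + 135762) = 4 + 267739 = 267743)
(-61061 + 215365)*(k(-518, 302) + y) = (-61061 + 215365)*(302 + 267743) = 154304*268045 = 41360415680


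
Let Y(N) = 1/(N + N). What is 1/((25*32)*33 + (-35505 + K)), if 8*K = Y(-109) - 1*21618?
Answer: -1744/20591845 ≈ -8.4694e-5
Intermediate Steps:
Y(N) = 1/(2*N)
K = -4712725/1744 (K = ((½)/(-109) - 1*21618)/8 = ((½)*(-1/109) - 21618)/8 = (-1/218 - 21618)/8 = (⅛)*(-4712725/218) = -4712725/1744 ≈ -2702.3)
1/((25*32)*33 + (-35505 + K)) = 1/((25*32)*33 + (-35505 - 4712725/1744)) = 1/(800*33 - 66633445/1744) = 1/(26400 - 66633445/1744) = 1/(-20591845/1744) = -1744/20591845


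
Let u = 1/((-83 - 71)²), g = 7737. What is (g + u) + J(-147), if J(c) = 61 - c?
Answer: 188423621/23716 ≈ 7945.0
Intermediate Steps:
u = 1/23716 (u = 1/((-154)²) = 1/23716 ≈ 4.2166e-5)
(g + u) + J(-147) = (7737 + 1/23716) + (61 - 1*(-147)) = 183490693/23716 + (61 + 147) = 183490693/23716 + 208 = 188423621/23716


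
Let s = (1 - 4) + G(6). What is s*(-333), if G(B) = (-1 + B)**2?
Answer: -7326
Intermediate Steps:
s = 22 (s = (1 - 4) + (-1 + 6)**2 = -3 + 5**2 = -3 + 25 = 22)
s*(-333) = 22*(-333) = -7326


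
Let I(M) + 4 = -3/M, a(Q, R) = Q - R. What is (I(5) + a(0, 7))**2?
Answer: 3364/25 ≈ 134.56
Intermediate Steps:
I(M) = -4 - 3/M
(I(5) + a(0, 7))**2 = ((-4 - 3/5) + (0 - 1*7))**2 = ((-4 - 3*1/5) + (0 - 7))**2 = ((-4 - 3/5) - 7)**2 = (-23/5 - 7)**2 = (-58/5)**2 = 3364/25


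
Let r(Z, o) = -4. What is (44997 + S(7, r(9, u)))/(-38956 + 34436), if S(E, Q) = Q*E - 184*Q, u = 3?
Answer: -9141/904 ≈ -10.112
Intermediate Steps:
S(E, Q) = -184*Q + E*Q (S(E, Q) = E*Q - 184*Q = -184*Q + E*Q)
(44997 + S(7, r(9, u)))/(-38956 + 34436) = (44997 - 4*(-184 + 7))/(-38956 + 34436) = (44997 - 4*(-177))/(-4520) = (44997 + 708)*(-1/4520) = 45705*(-1/4520) = -9141/904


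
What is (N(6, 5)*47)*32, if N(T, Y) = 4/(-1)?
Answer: -6016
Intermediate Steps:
N(T, Y) = -4 (N(T, Y) = 4*(-1) = -4)
(N(6, 5)*47)*32 = -4*47*32 = -188*32 = -6016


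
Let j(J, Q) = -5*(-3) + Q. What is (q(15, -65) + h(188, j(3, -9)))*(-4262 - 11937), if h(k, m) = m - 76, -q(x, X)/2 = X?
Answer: -971940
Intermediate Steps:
j(J, Q) = 15 + Q
q(x, X) = -2*X
h(k, m) = -76 + m
(q(15, -65) + h(188, j(3, -9)))*(-4262 - 11937) = (-2*(-65) + (-76 + (15 - 9)))*(-4262 - 11937) = (130 + (-76 + 6))*(-16199) = (130 - 70)*(-16199) = 60*(-16199) = -971940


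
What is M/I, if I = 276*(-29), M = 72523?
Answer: -72523/8004 ≈ -9.0609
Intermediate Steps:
I = -8004
M/I = 72523/(-8004) = 72523*(-1/8004) = -72523/8004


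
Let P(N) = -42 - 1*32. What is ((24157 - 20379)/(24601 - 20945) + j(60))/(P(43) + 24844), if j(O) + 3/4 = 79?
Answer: 14493/4527956 ≈ 0.0032008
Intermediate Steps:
j(O) = 313/4 (j(O) = -3/4 + 79 = 313/4)
P(N) = -74 (P(N) = -42 - 32 = -74)
((24157 - 20379)/(24601 - 20945) + j(60))/(P(43) + 24844) = ((24157 - 20379)/(24601 - 20945) + 313/4)/(-74 + 24844) = (3778/3656 + 313/4)/24770 = (3778*(1/3656) + 313/4)*(1/24770) = (1889/1828 + 313/4)*(1/24770) = (72465/914)*(1/24770) = 14493/4527956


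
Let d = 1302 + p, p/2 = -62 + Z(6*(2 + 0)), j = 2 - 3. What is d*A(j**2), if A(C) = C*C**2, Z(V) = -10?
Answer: 1158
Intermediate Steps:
j = -1
A(C) = C**3
p = -144 (p = 2*(-62 - 10) = 2*(-72) = -144)
d = 1158 (d = 1302 - 144 = 1158)
d*A(j**2) = 1158*((-1)**2)**3 = 1158*1**3 = 1158*1 = 1158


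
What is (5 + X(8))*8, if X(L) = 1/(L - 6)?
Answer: 44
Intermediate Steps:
X(L) = 1/(-6 + L)
(5 + X(8))*8 = (5 + 1/(-6 + 8))*8 = (5 + 1/2)*8 = (5 + ½)*8 = (11/2)*8 = 44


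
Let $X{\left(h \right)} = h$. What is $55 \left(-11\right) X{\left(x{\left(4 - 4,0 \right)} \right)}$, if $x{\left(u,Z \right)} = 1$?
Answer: $-605$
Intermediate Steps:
$55 \left(-11\right) X{\left(x{\left(4 - 4,0 \right)} \right)} = 55 \left(-11\right) 1 = \left(-605\right) 1 = -605$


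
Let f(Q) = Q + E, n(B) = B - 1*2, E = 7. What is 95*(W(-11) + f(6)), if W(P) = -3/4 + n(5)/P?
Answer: 50065/44 ≈ 1137.8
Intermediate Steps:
n(B) = -2 + B (n(B) = B - 2 = -2 + B)
W(P) = -¾ + 3/P (W(P) = -3/4 + (-2 + 5)/P = -3*¼ + 3/P = -¾ + 3/P)
f(Q) = 7 + Q (f(Q) = Q + 7 = 7 + Q)
95*(W(-11) + f(6)) = 95*((-¾ + 3/(-11)) + (7 + 6)) = 95*((-¾ + 3*(-1/11)) + 13) = 95*((-¾ - 3/11) + 13) = 95*(-45/44 + 13) = 95*(527/44) = 50065/44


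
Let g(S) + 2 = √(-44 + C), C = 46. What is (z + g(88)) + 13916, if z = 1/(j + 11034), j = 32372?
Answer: 603951085/43406 + √2 ≈ 13915.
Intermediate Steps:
g(S) = -2 + √2 (g(S) = -2 + √(-44 + 46) = -2 + √2)
z = 1/43406 (z = 1/(32372 + 11034) = 1/43406 ≈ 2.3038e-5)
(z + g(88)) + 13916 = (1/43406 + (-2 + √2)) + 13916 = (-86811/43406 + √2) + 13916 = 603951085/43406 + √2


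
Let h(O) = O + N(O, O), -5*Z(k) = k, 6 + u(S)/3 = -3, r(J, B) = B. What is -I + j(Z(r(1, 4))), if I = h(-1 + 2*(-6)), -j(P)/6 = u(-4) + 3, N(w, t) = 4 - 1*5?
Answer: 158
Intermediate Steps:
u(S) = -27 (u(S) = -18 + 3*(-3) = -18 - 9 = -27)
Z(k) = -k/5
N(w, t) = -1 (N(w, t) = 4 - 5 = -1)
j(P) = 144 (j(P) = -6*(-27 + 3) = -6*(-24) = 144)
h(O) = -1 + O (h(O) = O - 1 = -1 + O)
I = -14 (I = -1 + (-1 + 2*(-6)) = -1 + (-1 - 12) = -1 - 13 = -14)
-I + j(Z(r(1, 4))) = -1*(-14) + 144 = 14 + 144 = 158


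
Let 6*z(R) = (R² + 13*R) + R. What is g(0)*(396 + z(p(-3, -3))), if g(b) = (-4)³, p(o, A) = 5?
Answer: -79072/3 ≈ -26357.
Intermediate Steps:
g(b) = -64
z(R) = R²/6 + 7*R/3 (z(R) = ((R² + 13*R) + R)/6 = (R² + 14*R)/6 = R²/6 + 7*R/3)
g(0)*(396 + z(p(-3, -3))) = -64*(396 + (⅙)*5*(14 + 5)) = -64*(396 + (⅙)*5*19) = -64*(396 + 95/6) = -64*2471/6 = -79072/3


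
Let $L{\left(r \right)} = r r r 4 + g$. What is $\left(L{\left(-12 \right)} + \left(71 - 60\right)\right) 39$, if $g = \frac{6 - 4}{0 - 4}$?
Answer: $- \frac{538317}{2} \approx -2.6916 \cdot 10^{5}$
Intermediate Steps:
$g = - \frac{1}{2}$ ($g = \frac{2}{-4} = 2 \left(- \frac{1}{4}\right) = - \frac{1}{2} \approx -0.5$)
$L{\left(r \right)} = - \frac{1}{2} + 4 r^{3}$ ($L{\left(r \right)} = r r r 4 - \frac{1}{2} = r^{2} r 4 - \frac{1}{2} = r^{3} \cdot 4 - \frac{1}{2} = 4 r^{3} - \frac{1}{2} = - \frac{1}{2} + 4 r^{3}$)
$\left(L{\left(-12 \right)} + \left(71 - 60\right)\right) 39 = \left(\left(- \frac{1}{2} + 4 \left(-12\right)^{3}\right) + \left(71 - 60\right)\right) 39 = \left(\left(- \frac{1}{2} + 4 \left(-1728\right)\right) + 11\right) 39 = \left(\left(- \frac{1}{2} - 6912\right) + 11\right) 39 = \left(- \frac{13825}{2} + 11\right) 39 = \left(- \frac{13803}{2}\right) 39 = - \frac{538317}{2}$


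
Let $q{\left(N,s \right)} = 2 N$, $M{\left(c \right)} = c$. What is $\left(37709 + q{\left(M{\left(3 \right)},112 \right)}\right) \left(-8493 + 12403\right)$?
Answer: $147465650$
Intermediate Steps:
$\left(37709 + q{\left(M{\left(3 \right)},112 \right)}\right) \left(-8493 + 12403\right) = \left(37709 + 2 \cdot 3\right) \left(-8493 + 12403\right) = \left(37709 + 6\right) 3910 = 37715 \cdot 3910 = 147465650$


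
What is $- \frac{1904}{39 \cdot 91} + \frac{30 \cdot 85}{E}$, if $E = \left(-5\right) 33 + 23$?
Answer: $- \frac{665737}{35997} \approx -18.494$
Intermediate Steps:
$E = -142$ ($E = -165 + 23 = -142$)
$- \frac{1904}{39 \cdot 91} + \frac{30 \cdot 85}{E} = - \frac{1904}{39 \cdot 91} + \frac{30 \cdot 85}{-142} = - \frac{1904}{3549} + 2550 \left(- \frac{1}{142}\right) = \left(-1904\right) \frac{1}{3549} - \frac{1275}{71} = - \frac{272}{507} - \frac{1275}{71} = - \frac{665737}{35997}$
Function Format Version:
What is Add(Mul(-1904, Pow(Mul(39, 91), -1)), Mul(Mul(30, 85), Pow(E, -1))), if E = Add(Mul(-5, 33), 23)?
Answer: Rational(-665737, 35997) ≈ -18.494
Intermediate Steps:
E = -142 (E = Add(-165, 23) = -142)
Add(Mul(-1904, Pow(Mul(39, 91), -1)), Mul(Mul(30, 85), Pow(E, -1))) = Add(Mul(-1904, Pow(Mul(39, 91), -1)), Mul(Mul(30, 85), Pow(-142, -1))) = Add(Mul(-1904, Pow(3549, -1)), Mul(2550, Rational(-1, 142))) = Add(Mul(-1904, Rational(1, 3549)), Rational(-1275, 71)) = Add(Rational(-272, 507), Rational(-1275, 71)) = Rational(-665737, 35997)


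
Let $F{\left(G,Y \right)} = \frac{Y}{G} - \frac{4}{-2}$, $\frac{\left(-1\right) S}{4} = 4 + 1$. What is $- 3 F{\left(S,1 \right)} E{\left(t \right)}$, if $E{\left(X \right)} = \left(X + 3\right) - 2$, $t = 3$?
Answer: $- \frac{117}{5} \approx -23.4$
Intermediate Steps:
$E{\left(X \right)} = 1 + X$ ($E{\left(X \right)} = \left(3 + X\right) - 2 = 1 + X$)
$S = -20$ ($S = - 4 \left(4 + 1\right) = \left(-4\right) 5 = -20$)
$F{\left(G,Y \right)} = 2 + \frac{Y}{G}$ ($F{\left(G,Y \right)} = \frac{Y}{G} - -2 = \frac{Y}{G} + 2 = 2 + \frac{Y}{G}$)
$- 3 F{\left(S,1 \right)} E{\left(t \right)} = - 3 \left(2 + 1 \frac{1}{-20}\right) \left(1 + 3\right) = - 3 \left(2 + 1 \left(- \frac{1}{20}\right)\right) 4 = - 3 \left(2 - \frac{1}{20}\right) 4 = \left(-3\right) \frac{39}{20} \cdot 4 = \left(- \frac{117}{20}\right) 4 = - \frac{117}{5}$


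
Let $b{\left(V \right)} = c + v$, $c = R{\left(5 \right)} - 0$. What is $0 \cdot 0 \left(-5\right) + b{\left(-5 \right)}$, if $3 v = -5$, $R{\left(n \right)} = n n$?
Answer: $\frac{70}{3} \approx 23.333$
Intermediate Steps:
$R{\left(n \right)} = n^{2}$
$v = - \frac{5}{3}$ ($v = \frac{1}{3} \left(-5\right) = - \frac{5}{3} \approx -1.6667$)
$c = 25$ ($c = 5^{2} - 0 = 25 + 0 = 25$)
$b{\left(V \right)} = \frac{70}{3}$ ($b{\left(V \right)} = 25 - \frac{5}{3} = \frac{70}{3}$)
$0 \cdot 0 \left(-5\right) + b{\left(-5 \right)} = 0 \cdot 0 \left(-5\right) + \frac{70}{3} = 0 \cdot 0 + \frac{70}{3} = 0 + \frac{70}{3} = \frac{70}{3}$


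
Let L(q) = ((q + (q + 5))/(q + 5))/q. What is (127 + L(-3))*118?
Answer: 45017/3 ≈ 15006.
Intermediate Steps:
L(q) = (5 + 2*q)/(q*(5 + q)) (L(q) = ((q + (5 + q))/(5 + q))/q = ((5 + 2*q)/(5 + q))/q = (5 + 2*q)/(q*(5 + q)))
(127 + L(-3))*118 = (127 + (5 + 2*(-3))/((-3)*(5 - 3)))*118 = (127 - ⅓*(5 - 6)/2)*118 = (127 - ⅓*½*(-1))*118 = (127 + ⅙)*118 = (763/6)*118 = 45017/3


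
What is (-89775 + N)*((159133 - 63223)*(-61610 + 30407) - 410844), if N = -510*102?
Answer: 424405277940330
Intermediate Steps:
N = -52020
(-89775 + N)*((159133 - 63223)*(-61610 + 30407) - 410844) = (-89775 - 52020)*((159133 - 63223)*(-61610 + 30407) - 410844) = -141795*(95910*(-31203) - 410844) = -141795*(-2992679730 - 410844) = -141795*(-2993090574) = 424405277940330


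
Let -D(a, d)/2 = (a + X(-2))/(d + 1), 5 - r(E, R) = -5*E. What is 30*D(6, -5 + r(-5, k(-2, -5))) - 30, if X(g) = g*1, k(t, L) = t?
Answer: -20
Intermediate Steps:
X(g) = g
r(E, R) = 5 + 5*E (r(E, R) = 5 - (-5)*E = 5 + 5*E)
D(a, d) = -2*(-2 + a)/(1 + d) (D(a, d) = -2*(a - 2)/(d + 1) = -2*(-2 + a)/(1 + d))
30*D(6, -5 + r(-5, k(-2, -5))) - 30 = 30*(2*(2 - 1*6)/(1 + (-5 + (5 + 5*(-5))))) - 30 = 30*(2*(2 - 6)/(1 + (-5 + (5 - 25)))) - 30 = 30*(2*(-4)/(1 + (-5 - 20))) - 30 = 30*(2*(-4)/(1 - 25)) - 30 = 30*(2*(-4)/(-24)) - 30 = 30*(2*(-1/24)*(-4)) - 30 = 30*(⅓) - 30 = 10 - 30 = -20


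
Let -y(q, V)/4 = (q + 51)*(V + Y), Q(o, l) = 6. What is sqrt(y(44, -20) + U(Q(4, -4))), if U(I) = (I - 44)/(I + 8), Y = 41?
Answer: I*sqrt(391153)/7 ≈ 89.346*I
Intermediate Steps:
y(q, V) = -4*(41 + V)*(51 + q) (y(q, V) = -4*(q + 51)*(V + 41) = -4*(51 + q)*(41 + V) = -4*(41 + V)*(51 + q))
U(I) = (-44 + I)/(8 + I)
sqrt(y(44, -20) + U(Q(4, -4))) = sqrt((-8364 - 204*(-20) - 164*44 - 4*(-20)*44) + (-44 + 6)/(8 + 6)) = sqrt((-8364 + 4080 - 7216 + 3520) - 38/14) = sqrt(-7980 + (1/14)*(-38)) = sqrt(-7980 - 19/7) = sqrt(-55879/7) = I*sqrt(391153)/7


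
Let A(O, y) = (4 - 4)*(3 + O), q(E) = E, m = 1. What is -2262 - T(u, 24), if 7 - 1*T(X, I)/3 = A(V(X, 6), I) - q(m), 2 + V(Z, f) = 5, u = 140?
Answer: -2286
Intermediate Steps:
V(Z, f) = 3 (V(Z, f) = -2 + 5 = 3)
A(O, y) = 0 (A(O, y) = 0*(3 + O) = 0)
T(X, I) = 24 (T(X, I) = 21 - 3*(0 - 1*1) = 21 - 3*(0 - 1) = 21 - 3*(-1) = 21 + 3 = 24)
-2262 - T(u, 24) = -2262 - 1*24 = -2262 - 24 = -2286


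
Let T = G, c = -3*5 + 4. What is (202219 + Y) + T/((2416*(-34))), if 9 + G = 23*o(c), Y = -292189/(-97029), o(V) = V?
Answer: 805890134617679/3985175088 ≈ 2.0222e+5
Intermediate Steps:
c = -11 (c = -15 + 4 = -11)
Y = 292189/97029 (Y = -292189*(-1/97029) = 292189/97029 ≈ 3.0114)
G = -262 (G = -9 + 23*(-11) = -9 - 253 = -262)
T = -262
(202219 + Y) + T/((2416*(-34))) = (202219 + 292189/97029) - 262/(2416*(-34)) = 19621399540/97029 - 262/(-82144) = 19621399540/97029 - 262*(-1/82144) = 19621399540/97029 + 131/41072 = 805890134617679/3985175088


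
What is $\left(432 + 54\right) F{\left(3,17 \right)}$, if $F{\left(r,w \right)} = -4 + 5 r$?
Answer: $5346$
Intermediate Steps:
$\left(432 + 54\right) F{\left(3,17 \right)} = \left(432 + 54\right) \left(-4 + 5 \cdot 3\right) = 486 \left(-4 + 15\right) = 486 \cdot 11 = 5346$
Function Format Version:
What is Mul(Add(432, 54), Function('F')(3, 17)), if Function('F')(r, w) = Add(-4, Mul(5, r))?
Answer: 5346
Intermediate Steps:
Mul(Add(432, 54), Function('F')(3, 17)) = Mul(Add(432, 54), Add(-4, Mul(5, 3))) = Mul(486, Add(-4, 15)) = Mul(486, 11) = 5346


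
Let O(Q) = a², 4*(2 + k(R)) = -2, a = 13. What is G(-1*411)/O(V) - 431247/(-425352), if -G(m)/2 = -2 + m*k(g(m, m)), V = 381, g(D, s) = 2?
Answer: -266505403/23961496 ≈ -11.122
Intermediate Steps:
k(R) = -5/2 (k(R) = -2 + (¼)*(-2) = -2 - ½ = -5/2)
G(m) = 4 + 5*m (G(m) = -2*(-2 + m*(-5/2)) = -2*(-2 - 5*m/2) = 4 + 5*m)
O(Q) = 169 (O(Q) = 13² = 169)
G(-1*411)/O(V) - 431247/(-425352) = (4 + 5*(-1*411))/169 - 431247/(-425352) = (4 + 5*(-411))*(1/169) - 431247*(-1/425352) = (4 - 2055)*(1/169) + 143749/141784 = -2051*1/169 + 143749/141784 = -2051/169 + 143749/141784 = -266505403/23961496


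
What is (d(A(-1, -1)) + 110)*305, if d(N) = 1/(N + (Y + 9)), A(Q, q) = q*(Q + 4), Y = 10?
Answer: 537105/16 ≈ 33569.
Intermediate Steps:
A(Q, q) = q*(4 + Q)
d(N) = 1/(19 + N) (d(N) = 1/(N + (10 + 9)) = 1/(N + 19) = 1/(19 + N))
(d(A(-1, -1)) + 110)*305 = (1/(19 - (4 - 1)) + 110)*305 = (1/(19 - 1*3) + 110)*305 = (1/(19 - 3) + 110)*305 = (1/16 + 110)*305 = (1761/16)*305 = 537105/16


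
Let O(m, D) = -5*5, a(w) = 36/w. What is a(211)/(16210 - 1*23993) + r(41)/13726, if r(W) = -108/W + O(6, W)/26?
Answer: -6821351405/24028722670108 ≈ -0.00028388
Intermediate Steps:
O(m, D) = -25
r(W) = -25/26 - 108/W (r(W) = -108/W - 25/26 = -25/26 - 108/W)
a(211)/(16210 - 1*23993) + r(41)/13726 = (36/211)/(16210 - 1*23993) + (-25/26 - 108/41)/13726 = (36*(1/211))/(16210 - 23993) + (-25/26 - 108*1/41)*(1/13726) = (36/211)/(-7783) + (-25/26 - 108/41)*(1/13726) = (36/211)*(-1/7783) - 3833/1066*1/13726 = -36/1642213 - 3833/14631916 = -6821351405/24028722670108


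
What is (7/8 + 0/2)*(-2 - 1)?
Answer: -21/8 ≈ -2.6250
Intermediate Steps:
(7/8 + 0/2)*(-2 - 1) = (7*(⅛) + 0*(½))*(-3) = (7/8 + 0)*(-3) = (7/8)*(-3) = -21/8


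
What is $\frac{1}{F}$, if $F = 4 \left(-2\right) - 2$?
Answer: $- \frac{1}{10} \approx -0.1$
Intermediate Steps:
$F = -10$ ($F = -8 - 2 = -10$)
$\frac{1}{F} = \frac{1}{-10} = - \frac{1}{10}$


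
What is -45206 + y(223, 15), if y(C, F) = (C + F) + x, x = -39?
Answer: -45007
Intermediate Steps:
y(C, F) = -39 + C + F (y(C, F) = (C + F) - 39 = -39 + C + F)
-45206 + y(223, 15) = -45206 + (-39 + 223 + 15) = -45206 + 199 = -45007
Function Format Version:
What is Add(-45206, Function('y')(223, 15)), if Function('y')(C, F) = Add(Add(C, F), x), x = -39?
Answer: -45007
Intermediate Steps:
Function('y')(C, F) = Add(-39, C, F) (Function('y')(C, F) = Add(Add(C, F), -39) = Add(-39, C, F))
Add(-45206, Function('y')(223, 15)) = Add(-45206, Add(-39, 223, 15)) = Add(-45206, 199) = -45007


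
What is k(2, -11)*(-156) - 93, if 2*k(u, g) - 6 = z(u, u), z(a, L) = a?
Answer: -717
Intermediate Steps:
k(u, g) = 3 + u/2
k(2, -11)*(-156) - 93 = (3 + (½)*2)*(-156) - 93 = (3 + 1)*(-156) - 93 = 4*(-156) - 93 = -624 - 93 = -717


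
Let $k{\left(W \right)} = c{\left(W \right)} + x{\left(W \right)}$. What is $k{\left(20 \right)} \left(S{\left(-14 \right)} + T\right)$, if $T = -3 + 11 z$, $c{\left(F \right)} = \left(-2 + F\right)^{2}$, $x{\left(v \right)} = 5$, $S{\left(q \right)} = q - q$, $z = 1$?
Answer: $2632$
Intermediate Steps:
$S{\left(q \right)} = 0$
$k{\left(W \right)} = 5 + \left(-2 + W\right)^{2}$ ($k{\left(W \right)} = \left(-2 + W\right)^{2} + 5 = 5 + \left(-2 + W\right)^{2}$)
$T = 8$ ($T = -3 + 11 \cdot 1 = -3 + 11 = 8$)
$k{\left(20 \right)} \left(S{\left(-14 \right)} + T\right) = \left(5 + \left(-2 + 20\right)^{2}\right) \left(0 + 8\right) = \left(5 + 18^{2}\right) 8 = \left(5 + 324\right) 8 = 329 \cdot 8 = 2632$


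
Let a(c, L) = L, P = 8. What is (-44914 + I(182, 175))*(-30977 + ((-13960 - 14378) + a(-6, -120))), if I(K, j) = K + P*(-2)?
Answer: 2659597380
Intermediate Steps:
I(K, j) = -16 + K (I(K, j) = K + 8*(-2) = K - 16 = -16 + K)
(-44914 + I(182, 175))*(-30977 + ((-13960 - 14378) + a(-6, -120))) = (-44914 + (-16 + 182))*(-30977 + ((-13960 - 14378) - 120)) = (-44914 + 166)*(-30977 + (-28338 - 120)) = -44748*(-30977 - 28458) = -44748*(-59435) = 2659597380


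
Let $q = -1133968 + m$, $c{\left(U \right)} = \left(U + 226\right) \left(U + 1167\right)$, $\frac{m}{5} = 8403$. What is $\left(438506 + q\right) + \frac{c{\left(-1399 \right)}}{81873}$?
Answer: $- \frac{17833131365}{27291} \approx -6.5344 \cdot 10^{5}$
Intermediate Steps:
$m = 42015$ ($m = 5 \cdot 8403 = 42015$)
$c{\left(U \right)} = \left(226 + U\right) \left(1167 + U\right)$
$q = -1091953$ ($q = -1133968 + 42015 = -1091953$)
$\left(438506 + q\right) + \frac{c{\left(-1399 \right)}}{81873} = \left(438506 - 1091953\right) + \frac{263742 + \left(-1399\right)^{2} + 1393 \left(-1399\right)}{81873} = -653447 + \left(263742 + 1957201 - 1948807\right) \frac{1}{81873} = -653447 + 272136 \cdot \frac{1}{81873} = -653447 + \frac{90712}{27291} = - \frac{17833131365}{27291}$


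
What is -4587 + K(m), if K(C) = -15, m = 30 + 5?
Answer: -4602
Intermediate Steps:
m = 35
-4587 + K(m) = -4587 - 15 = -4602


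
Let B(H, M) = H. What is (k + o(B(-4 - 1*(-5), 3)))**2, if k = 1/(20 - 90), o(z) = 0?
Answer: 1/4900 ≈ 0.00020408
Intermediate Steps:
k = -1/70 (k = 1/(-70) = -1/70 ≈ -0.014286)
(k + o(B(-4 - 1*(-5), 3)))**2 = (-1/70 + 0)**2 = (-1/70)**2 = 1/4900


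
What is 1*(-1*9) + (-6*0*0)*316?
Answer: -9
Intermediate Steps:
1*(-1*9) + (-6*0*0)*316 = 1*(-9) + (0*0)*316 = -9 + 0*316 = -9 + 0 = -9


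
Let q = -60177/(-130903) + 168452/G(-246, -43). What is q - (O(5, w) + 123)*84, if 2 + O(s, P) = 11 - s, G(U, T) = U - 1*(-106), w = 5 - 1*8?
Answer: -54387173984/4581605 ≈ -11871.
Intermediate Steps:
w = -3 (w = 5 - 8 = -3)
G(U, T) = 106 + U (G(U, T) = U + 106 = 106 + U)
O(s, P) = 9 - s (O(s, P) = -2 + (11 - s) = 9 - s)
q = -5510611844/4581605 (q = -60177/(-130903) + 168452/(106 - 246) = -60177*(-1/130903) + 168452/(-140) = 60177/130903 + 168452*(-1/140) = 60177/130903 - 42113/35 = -5510611844/4581605 ≈ -1202.8)
q - (O(5, w) + 123)*84 = -5510611844/4581605 - ((9 - 1*5) + 123)*84 = -5510611844/4581605 - ((9 - 5) + 123)*84 = -5510611844/4581605 - (4 + 123)*84 = -5510611844/4581605 - 127*84 = -5510611844/4581605 - 1*10668 = -5510611844/4581605 - 10668 = -54387173984/4581605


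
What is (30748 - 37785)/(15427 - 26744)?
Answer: 7037/11317 ≈ 0.62181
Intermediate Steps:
(30748 - 37785)/(15427 - 26744) = -7037/(-11317) = -7037*(-1/11317) = 7037/11317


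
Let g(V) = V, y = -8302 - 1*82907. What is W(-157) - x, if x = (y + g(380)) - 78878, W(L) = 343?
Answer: 170050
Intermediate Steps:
y = -91209 (y = -8302 - 82907 = -91209)
x = -169707 (x = (-91209 + 380) - 78878 = -90829 - 78878 = -169707)
W(-157) - x = 343 - 1*(-169707) = 343 + 169707 = 170050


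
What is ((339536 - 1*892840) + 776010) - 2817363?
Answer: -2594657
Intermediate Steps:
((339536 - 1*892840) + 776010) - 2817363 = ((339536 - 892840) + 776010) - 2817363 = (-553304 + 776010) - 2817363 = 222706 - 2817363 = -2594657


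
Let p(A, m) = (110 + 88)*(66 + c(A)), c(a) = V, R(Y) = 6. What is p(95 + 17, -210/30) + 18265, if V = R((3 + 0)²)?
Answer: 32521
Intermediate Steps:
V = 6
c(a) = 6
p(A, m) = 14256 (p(A, m) = (110 + 88)*(66 + 6) = 198*72 = 14256)
p(95 + 17, -210/30) + 18265 = 14256 + 18265 = 32521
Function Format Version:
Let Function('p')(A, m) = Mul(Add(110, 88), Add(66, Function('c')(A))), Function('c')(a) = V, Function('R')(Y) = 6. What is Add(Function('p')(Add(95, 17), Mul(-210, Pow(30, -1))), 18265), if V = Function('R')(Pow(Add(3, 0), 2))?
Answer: 32521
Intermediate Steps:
V = 6
Function('c')(a) = 6
Function('p')(A, m) = 14256 (Function('p')(A, m) = Mul(Add(110, 88), Add(66, 6)) = Mul(198, 72) = 14256)
Add(Function('p')(Add(95, 17), Mul(-210, Pow(30, -1))), 18265) = Add(14256, 18265) = 32521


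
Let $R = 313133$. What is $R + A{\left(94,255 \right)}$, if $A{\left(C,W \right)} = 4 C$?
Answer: $313509$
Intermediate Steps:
$R + A{\left(94,255 \right)} = 313133 + 4 \cdot 94 = 313133 + 376 = 313509$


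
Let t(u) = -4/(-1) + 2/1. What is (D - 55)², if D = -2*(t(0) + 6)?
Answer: 6241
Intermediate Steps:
t(u) = 6 (t(u) = -4*(-1) + 2*1 = 4 + 2 = 6)
D = -24 (D = -2*(6 + 6) = -2*12 = -24)
(D - 55)² = (-24 - 55)² = (-79)² = 6241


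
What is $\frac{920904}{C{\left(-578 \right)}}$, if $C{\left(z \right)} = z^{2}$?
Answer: $\frac{230226}{83521} \approx 2.7565$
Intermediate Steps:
$\frac{920904}{C{\left(-578 \right)}} = \frac{920904}{\left(-578\right)^{2}} = \frac{920904}{334084} = 920904 \cdot \frac{1}{334084} = \frac{230226}{83521}$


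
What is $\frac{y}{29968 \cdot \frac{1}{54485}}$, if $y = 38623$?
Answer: $\frac{2104374155}{29968} \approx 70221.0$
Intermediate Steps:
$\frac{y}{29968 \cdot \frac{1}{54485}} = \frac{38623}{29968 \cdot \frac{1}{54485}} = \frac{38623}{\frac{29968}{54485}} = 38623 \cdot \frac{54485}{29968} = \frac{2104374155}{29968}$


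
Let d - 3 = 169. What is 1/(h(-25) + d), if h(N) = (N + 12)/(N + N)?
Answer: 50/8613 ≈ 0.0058052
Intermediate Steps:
d = 172 (d = 3 + 169 = 172)
h(N) = (12 + N)/(2*N) (h(N) = (12 + N)/((2*N)) = (12 + N)*(1/(2*N)) = (12 + N)/(2*N))
1/(h(-25) + d) = 1/((½)*(12 - 25)/(-25) + 172) = 1/((½)*(-1/25)*(-13) + 172) = 1/(13/50 + 172) = 1/(8613/50) = 50/8613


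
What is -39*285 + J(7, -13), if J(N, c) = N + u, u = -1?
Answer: -11109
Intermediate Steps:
J(N, c) = -1 + N (J(N, c) = N - 1 = -1 + N)
-39*285 + J(7, -13) = -39*285 + (-1 + 7) = -11115 + 6 = -11109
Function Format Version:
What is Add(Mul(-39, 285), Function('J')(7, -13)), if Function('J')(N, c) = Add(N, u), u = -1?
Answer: -11109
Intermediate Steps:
Function('J')(N, c) = Add(-1, N) (Function('J')(N, c) = Add(N, -1) = Add(-1, N))
Add(Mul(-39, 285), Function('J')(7, -13)) = Add(Mul(-39, 285), Add(-1, 7)) = Add(-11115, 6) = -11109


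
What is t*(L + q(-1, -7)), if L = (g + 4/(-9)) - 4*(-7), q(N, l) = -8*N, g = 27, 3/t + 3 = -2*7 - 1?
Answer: -563/54 ≈ -10.426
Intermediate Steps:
t = -⅙ (t = 3/(-3 + (-2*7 - 1)) = 3/(-3 + (-14 - 1)) = 3/(-3 - 15) = 3/(-18) = 3*(-1/18) = -⅙ ≈ -0.16667)
L = 491/9 (L = (27 + 4/(-9)) - 4*(-7) = (27 + 4*(-⅑)) + 28 = (27 - 4/9) + 28 = 239/9 + 28 = 491/9 ≈ 54.556)
t*(L + q(-1, -7)) = -(491/9 - 8*(-1))/6 = -(491/9 + 8)/6 = -⅙*563/9 = -563/54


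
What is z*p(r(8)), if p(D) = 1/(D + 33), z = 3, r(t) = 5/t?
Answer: 24/269 ≈ 0.089219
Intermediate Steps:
p(D) = 1/(33 + D)
z*p(r(8)) = 3/(33 + 5/8) = 3/(269/8) = 3*(8/269) = 24/269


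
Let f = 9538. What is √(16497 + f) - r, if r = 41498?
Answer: -41498 + √26035 ≈ -41337.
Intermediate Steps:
√(16497 + f) - r = √(16497 + 9538) - 1*41498 = √26035 - 41498 = -41498 + √26035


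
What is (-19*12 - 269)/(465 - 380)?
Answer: -497/85 ≈ -5.8471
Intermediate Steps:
(-19*12 - 269)/(465 - 380) = (-228 - 269)/85 = -497*1/85 = -497/85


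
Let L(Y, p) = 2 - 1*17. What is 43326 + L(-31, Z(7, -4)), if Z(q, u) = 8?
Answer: 43311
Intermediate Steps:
L(Y, p) = -15 (L(Y, p) = 2 - 17 = -15)
43326 + L(-31, Z(7, -4)) = 43326 - 15 = 43311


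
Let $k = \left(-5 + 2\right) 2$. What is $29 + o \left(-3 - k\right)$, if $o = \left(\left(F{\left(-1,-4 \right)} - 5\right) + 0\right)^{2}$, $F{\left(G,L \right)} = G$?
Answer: $137$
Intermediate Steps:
$k = -6$ ($k = \left(-3\right) 2 = -6$)
$o = 36$ ($o = \left(\left(-1 - 5\right) + 0\right)^{2} = \left(-6 + 0\right)^{2} = \left(-6\right)^{2} = 36$)
$29 + o \left(-3 - k\right) = 29 + 36 \left(-3 - -6\right) = 29 + 36 \left(-3 + 6\right) = 29 + 36 \cdot 3 = 29 + 108 = 137$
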